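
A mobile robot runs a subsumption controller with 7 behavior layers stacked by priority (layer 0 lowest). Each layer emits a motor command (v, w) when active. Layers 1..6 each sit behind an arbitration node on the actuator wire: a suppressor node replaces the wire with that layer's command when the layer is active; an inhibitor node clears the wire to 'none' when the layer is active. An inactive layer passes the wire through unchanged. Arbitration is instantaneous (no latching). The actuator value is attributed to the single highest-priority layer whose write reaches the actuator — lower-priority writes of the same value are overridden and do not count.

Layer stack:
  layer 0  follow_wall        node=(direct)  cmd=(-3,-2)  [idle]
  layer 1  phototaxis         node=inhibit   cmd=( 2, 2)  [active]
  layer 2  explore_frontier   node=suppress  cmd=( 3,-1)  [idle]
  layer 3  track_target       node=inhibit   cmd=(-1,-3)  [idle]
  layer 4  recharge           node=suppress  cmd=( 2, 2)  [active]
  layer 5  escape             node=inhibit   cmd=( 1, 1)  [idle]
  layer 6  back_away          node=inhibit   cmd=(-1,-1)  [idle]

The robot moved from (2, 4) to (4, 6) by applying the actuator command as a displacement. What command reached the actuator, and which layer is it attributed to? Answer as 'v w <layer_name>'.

2 2 recharge

displacement = (4, 6) − (2, 4) = (2, 2)
L0 follow_wall: idle → wire = none
L1 phototaxis: active, inhibitor → wire = none
L2 explore_frontier: idle → wire stays none
L3 track_target: idle → wire stays none
L4 recharge: active, suppressor → wire = (2, 2)
L5 escape: idle → wire stays (2, 2)
L6 back_away: idle → wire stays (2, 2)
actuator = (2, 2) — from layer 4 (recharge)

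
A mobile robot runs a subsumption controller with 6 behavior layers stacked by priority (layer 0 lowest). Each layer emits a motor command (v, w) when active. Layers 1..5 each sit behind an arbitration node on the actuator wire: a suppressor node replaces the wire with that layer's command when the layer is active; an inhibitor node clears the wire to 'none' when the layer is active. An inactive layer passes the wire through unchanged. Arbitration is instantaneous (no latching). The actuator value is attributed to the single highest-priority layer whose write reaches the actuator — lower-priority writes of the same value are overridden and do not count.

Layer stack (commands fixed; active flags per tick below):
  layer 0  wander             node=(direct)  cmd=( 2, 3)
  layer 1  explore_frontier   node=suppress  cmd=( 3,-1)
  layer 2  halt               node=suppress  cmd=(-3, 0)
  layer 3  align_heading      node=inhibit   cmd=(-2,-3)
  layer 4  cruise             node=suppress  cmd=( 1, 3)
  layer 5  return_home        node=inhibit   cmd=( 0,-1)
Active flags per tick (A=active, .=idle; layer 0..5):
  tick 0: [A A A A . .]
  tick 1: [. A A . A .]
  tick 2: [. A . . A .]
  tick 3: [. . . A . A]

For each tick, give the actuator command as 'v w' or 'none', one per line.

tick 0:
  [0] wander on; wire := (2, 3)
  [1] explore_frontier on (suppress); wire := (3, -1)
  [2] halt on (suppress); wire := (-3, 0)
  [3] align_heading on (inhibit); wire := none
  [4] cruise off; pass none
  [5] return_home off; pass none
  output none
tick 1:
  [0] wander off; wire := none
  [1] explore_frontier on (suppress); wire := (3, -1)
  [2] halt on (suppress); wire := (-3, 0)
  [3] align_heading off; pass (-3, 0)
  [4] cruise on (suppress); wire := (1, 3)
  [5] return_home off; pass (1, 3)
  output (1, 3)
tick 2:
  [0] wander off; wire := none
  [1] explore_frontier on (suppress); wire := (3, -1)
  [2] halt off; pass (3, -1)
  [3] align_heading off; pass (3, -1)
  [4] cruise on (suppress); wire := (1, 3)
  [5] return_home off; pass (1, 3)
  output (1, 3)
tick 3:
  [0] wander off; wire := none
  [1] explore_frontier off; pass none
  [2] halt off; pass none
  [3] align_heading on (inhibit); wire := none
  [4] cruise off; pass none
  [5] return_home on (inhibit); wire := none
  output none

none
1 3
1 3
none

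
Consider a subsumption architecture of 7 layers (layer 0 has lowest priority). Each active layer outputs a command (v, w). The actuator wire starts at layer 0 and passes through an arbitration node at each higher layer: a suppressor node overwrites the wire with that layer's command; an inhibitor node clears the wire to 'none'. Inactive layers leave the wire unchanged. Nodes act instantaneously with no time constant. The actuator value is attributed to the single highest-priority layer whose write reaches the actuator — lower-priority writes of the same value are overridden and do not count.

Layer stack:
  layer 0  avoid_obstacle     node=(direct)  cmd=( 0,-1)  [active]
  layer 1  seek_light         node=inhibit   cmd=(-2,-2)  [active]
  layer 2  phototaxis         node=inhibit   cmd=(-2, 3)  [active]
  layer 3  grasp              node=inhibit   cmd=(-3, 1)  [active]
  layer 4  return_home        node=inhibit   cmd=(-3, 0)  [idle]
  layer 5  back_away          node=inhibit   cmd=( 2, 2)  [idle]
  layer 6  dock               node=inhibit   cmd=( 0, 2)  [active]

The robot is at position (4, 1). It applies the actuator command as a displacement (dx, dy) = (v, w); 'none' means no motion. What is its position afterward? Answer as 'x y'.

[0] avoid_obstacle on; wire := (0, -1)
[1] seek_light on (inhibit); wire := none
[2] phototaxis on (inhibit); wire := none
[3] grasp on (inhibit); wire := none
[4] return_home off; pass none
[5] back_away off; pass none
[6] dock on (inhibit); wire := none
output none
position: (4, 1) + none = (4, 1)

4 1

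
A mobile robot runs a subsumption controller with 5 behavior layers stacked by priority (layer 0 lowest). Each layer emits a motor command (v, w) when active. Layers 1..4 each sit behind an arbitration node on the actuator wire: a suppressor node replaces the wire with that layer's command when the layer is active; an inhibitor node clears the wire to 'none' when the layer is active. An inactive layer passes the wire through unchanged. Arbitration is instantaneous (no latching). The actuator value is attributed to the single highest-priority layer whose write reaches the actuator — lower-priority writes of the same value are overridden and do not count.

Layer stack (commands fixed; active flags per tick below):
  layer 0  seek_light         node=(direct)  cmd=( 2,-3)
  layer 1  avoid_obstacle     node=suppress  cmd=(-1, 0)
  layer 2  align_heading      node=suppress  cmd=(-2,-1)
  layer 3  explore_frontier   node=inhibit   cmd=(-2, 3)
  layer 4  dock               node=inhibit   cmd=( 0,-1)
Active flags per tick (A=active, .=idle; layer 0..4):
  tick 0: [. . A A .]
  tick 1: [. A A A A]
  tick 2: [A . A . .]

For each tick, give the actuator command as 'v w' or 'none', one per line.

none
none
-2 -1

tick 0:
  L0 seek_light: idle → wire = none
  L1 avoid_obstacle: idle → wire stays none
  L2 align_heading: active, suppressor → wire = (-2, -1)
  L3 explore_frontier: active, inhibitor → wire = none
  L4 dock: idle → wire stays none
  actuator = none
tick 1:
  L0 seek_light: idle → wire = none
  L1 avoid_obstacle: active, suppressor → wire = (-1, 0)
  L2 align_heading: active, suppressor → wire = (-2, -1)
  L3 explore_frontier: active, inhibitor → wire = none
  L4 dock: active, inhibitor → wire = none
  actuator = none
tick 2:
  L0 seek_light: active, feeds wire = (2, -3)
  L1 avoid_obstacle: idle → wire stays (2, -3)
  L2 align_heading: active, suppressor → wire = (-2, -1)
  L3 explore_frontier: idle → wire stays (-2, -1)
  L4 dock: idle → wire stays (-2, -1)
  actuator = (-2, -1)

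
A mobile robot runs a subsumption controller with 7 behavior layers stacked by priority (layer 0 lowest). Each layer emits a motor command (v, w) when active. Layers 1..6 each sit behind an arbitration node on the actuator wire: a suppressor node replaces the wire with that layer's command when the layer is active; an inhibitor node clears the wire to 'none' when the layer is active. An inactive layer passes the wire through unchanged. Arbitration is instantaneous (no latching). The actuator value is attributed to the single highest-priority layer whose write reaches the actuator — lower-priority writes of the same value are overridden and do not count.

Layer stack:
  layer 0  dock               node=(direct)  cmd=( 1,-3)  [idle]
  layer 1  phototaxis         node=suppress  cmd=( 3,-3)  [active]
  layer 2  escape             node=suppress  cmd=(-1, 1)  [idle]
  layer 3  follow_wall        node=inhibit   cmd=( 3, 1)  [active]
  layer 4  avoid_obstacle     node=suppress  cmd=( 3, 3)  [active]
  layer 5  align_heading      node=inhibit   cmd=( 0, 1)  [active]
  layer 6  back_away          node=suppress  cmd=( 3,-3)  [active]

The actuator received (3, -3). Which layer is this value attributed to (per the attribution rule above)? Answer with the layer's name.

L0 dock: idle → wire = none
L1 phototaxis: active, suppressor → wire = (3, -3)
L2 escape: idle → wire stays (3, -3)
L3 follow_wall: active, inhibitor → wire = none
L4 avoid_obstacle: active, suppressor → wire = (3, 3)
L5 align_heading: active, inhibitor → wire = none
L6 back_away: active, suppressor → wire = (3, -3)
actuator = (3, -3)
last writer: layer 6 = back_away

back_away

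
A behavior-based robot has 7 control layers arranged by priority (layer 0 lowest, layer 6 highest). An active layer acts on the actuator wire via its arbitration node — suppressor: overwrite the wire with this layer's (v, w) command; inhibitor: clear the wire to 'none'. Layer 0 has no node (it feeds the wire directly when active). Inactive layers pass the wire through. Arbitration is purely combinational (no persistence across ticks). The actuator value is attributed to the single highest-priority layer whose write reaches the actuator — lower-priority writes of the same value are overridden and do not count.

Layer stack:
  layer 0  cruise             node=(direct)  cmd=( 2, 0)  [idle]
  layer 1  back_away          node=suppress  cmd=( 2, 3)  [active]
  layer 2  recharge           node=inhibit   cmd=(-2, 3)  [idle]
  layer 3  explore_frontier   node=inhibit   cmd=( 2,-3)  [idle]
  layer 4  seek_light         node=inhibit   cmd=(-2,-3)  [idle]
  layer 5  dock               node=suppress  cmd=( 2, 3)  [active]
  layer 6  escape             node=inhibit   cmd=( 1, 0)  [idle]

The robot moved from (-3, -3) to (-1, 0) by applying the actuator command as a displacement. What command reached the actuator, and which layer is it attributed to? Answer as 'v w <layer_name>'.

2 3 dock

displacement = (-1, 0) − (-3, -3) = (2, 3)
layer 0 (cruise) idle — none
layer 1 (back_away) active — suppresses: (2, 3)
layer 2 (recharge) idle — unchanged: (2, 3)
layer 3 (explore_frontier) idle — unchanged: (2, 3)
layer 4 (seek_light) idle — unchanged: (2, 3)
layer 5 (dock) active — suppresses: (2, 3)
layer 6 (escape) idle — unchanged: (2, 3)
→ actuator (2, 3) — from layer 5 (dock)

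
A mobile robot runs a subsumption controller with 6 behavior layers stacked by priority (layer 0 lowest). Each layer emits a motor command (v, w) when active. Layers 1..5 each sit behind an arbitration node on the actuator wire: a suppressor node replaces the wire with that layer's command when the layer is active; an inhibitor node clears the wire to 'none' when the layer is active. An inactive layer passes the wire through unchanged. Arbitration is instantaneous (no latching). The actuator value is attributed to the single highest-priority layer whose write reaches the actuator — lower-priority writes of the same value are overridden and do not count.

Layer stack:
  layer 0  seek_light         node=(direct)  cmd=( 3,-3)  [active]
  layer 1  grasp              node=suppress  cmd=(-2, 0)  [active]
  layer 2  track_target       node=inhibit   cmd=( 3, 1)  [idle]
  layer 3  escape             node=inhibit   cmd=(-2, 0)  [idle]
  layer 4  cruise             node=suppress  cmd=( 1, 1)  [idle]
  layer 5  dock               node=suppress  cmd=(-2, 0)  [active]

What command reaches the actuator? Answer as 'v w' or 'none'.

-2 0

layer 0 (seek_light) active — direct: (3, -3)
layer 1 (grasp) active — suppresses: (-2, 0)
layer 2 (track_target) idle — unchanged: (-2, 0)
layer 3 (escape) idle — unchanged: (-2, 0)
layer 4 (cruise) idle — unchanged: (-2, 0)
layer 5 (dock) active — suppresses: (-2, 0)
→ actuator (-2, 0)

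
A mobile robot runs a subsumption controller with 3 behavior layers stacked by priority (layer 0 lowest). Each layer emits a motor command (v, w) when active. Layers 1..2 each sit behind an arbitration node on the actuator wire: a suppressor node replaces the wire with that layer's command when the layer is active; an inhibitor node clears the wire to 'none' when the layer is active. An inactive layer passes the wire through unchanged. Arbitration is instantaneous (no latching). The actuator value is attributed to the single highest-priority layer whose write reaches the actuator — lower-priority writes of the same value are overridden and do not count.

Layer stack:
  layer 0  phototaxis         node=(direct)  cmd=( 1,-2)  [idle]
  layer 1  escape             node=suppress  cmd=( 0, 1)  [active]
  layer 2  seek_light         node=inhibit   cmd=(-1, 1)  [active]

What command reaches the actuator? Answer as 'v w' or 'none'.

none

layer 0 (phototaxis) idle — none
layer 1 (escape) active — suppresses: (0, 1)
layer 2 (seek_light) active — inhibits: none
→ actuator none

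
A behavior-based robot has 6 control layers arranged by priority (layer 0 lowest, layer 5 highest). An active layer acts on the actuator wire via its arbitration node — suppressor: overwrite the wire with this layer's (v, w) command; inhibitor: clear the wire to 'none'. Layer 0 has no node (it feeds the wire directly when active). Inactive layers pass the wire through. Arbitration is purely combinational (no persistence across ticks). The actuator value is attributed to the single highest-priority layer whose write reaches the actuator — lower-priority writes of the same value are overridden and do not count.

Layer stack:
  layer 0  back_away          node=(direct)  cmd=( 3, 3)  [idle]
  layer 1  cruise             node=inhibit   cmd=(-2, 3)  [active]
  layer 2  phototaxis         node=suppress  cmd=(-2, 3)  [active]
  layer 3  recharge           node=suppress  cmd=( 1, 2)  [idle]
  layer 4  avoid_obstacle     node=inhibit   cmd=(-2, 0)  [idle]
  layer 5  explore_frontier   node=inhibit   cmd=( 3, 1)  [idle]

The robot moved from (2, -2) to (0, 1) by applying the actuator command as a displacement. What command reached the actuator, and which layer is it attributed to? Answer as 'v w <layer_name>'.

displacement = (0, 1) − (2, -2) = (-2, 3)
[0] back_away off; wire := none
[1] cruise on (inhibit); wire := none
[2] phototaxis on (suppress); wire := (-2, 3)
[3] recharge off; pass (-2, 3)
[4] avoid_obstacle off; pass (-2, 3)
[5] explore_frontier off; pass (-2, 3)
output (-2, 3) — from layer 2 (phototaxis)

-2 3 phototaxis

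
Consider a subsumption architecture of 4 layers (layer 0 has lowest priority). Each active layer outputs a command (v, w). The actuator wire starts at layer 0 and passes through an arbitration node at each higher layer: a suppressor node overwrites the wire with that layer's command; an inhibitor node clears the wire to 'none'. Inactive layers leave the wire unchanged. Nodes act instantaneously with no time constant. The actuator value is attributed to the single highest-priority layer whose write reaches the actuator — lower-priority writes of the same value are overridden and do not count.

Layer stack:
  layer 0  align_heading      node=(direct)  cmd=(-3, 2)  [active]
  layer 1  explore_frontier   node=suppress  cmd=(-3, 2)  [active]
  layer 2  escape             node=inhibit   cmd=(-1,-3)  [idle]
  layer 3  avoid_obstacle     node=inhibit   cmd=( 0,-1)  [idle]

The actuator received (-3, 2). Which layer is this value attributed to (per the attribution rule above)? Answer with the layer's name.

explore_frontier

[0] align_heading on; wire := (-3, 2)
[1] explore_frontier on (suppress); wire := (-3, 2)
[2] escape off; pass (-3, 2)
[3] avoid_obstacle off; pass (-3, 2)
output (-3, 2)
last writer: layer 1 = explore_frontier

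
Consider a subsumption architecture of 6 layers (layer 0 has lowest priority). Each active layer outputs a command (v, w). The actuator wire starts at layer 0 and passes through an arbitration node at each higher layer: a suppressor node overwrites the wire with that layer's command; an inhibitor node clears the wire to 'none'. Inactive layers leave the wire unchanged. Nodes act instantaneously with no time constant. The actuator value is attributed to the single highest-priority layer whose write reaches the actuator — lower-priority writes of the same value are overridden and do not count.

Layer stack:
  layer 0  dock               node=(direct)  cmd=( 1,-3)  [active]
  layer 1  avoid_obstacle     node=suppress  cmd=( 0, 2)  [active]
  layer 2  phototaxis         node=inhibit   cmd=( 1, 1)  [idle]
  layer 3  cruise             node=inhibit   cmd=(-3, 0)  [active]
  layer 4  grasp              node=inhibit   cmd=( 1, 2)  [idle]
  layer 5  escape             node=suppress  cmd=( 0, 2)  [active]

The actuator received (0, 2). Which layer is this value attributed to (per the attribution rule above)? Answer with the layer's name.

layer 0 (dock) active — direct: (1, -3)
layer 1 (avoid_obstacle) active — suppresses: (0, 2)
layer 2 (phototaxis) idle — unchanged: (0, 2)
layer 3 (cruise) active — inhibits: none
layer 4 (grasp) idle — unchanged: none
layer 5 (escape) active — suppresses: (0, 2)
→ actuator (0, 2)
last writer: layer 5 = escape

escape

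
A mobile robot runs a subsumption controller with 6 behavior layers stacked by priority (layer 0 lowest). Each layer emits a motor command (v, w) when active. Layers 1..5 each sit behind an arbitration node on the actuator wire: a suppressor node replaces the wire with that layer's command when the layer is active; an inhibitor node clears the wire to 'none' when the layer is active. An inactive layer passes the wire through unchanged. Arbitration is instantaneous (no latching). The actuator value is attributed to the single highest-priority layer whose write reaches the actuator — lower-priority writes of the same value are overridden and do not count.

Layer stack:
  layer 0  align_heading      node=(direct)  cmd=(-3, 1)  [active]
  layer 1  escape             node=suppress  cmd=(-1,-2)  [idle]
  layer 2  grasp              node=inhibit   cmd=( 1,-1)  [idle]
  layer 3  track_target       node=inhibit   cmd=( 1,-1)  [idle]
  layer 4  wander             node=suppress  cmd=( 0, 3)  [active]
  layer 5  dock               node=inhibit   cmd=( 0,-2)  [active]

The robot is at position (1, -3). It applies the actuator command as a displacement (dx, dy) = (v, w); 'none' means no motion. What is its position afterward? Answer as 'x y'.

1 -3

[0] align_heading on; wire := (-3, 1)
[1] escape off; pass (-3, 1)
[2] grasp off; pass (-3, 1)
[3] track_target off; pass (-3, 1)
[4] wander on (suppress); wire := (0, 3)
[5] dock on (inhibit); wire := none
output none
position: (1, -3) + none = (1, -3)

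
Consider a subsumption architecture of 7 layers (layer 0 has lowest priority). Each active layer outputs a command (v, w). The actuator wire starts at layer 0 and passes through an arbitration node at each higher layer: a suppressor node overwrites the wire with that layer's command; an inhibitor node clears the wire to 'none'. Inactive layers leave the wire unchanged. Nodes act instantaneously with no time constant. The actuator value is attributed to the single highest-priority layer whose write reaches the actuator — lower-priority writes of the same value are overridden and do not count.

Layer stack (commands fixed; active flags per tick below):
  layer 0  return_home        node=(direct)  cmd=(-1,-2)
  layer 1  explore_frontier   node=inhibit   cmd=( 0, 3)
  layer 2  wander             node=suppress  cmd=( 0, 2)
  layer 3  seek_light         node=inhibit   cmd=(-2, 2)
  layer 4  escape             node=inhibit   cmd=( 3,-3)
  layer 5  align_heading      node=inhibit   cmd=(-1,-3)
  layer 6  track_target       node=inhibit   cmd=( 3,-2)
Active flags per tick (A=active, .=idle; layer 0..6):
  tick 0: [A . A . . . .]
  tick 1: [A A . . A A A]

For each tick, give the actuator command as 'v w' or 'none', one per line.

tick 0:
  [0] return_home on; wire := (-1, -2)
  [1] explore_frontier off; pass (-1, -2)
  [2] wander on (suppress); wire := (0, 2)
  [3] seek_light off; pass (0, 2)
  [4] escape off; pass (0, 2)
  [5] align_heading off; pass (0, 2)
  [6] track_target off; pass (0, 2)
  output (0, 2)
tick 1:
  [0] return_home on; wire := (-1, -2)
  [1] explore_frontier on (inhibit); wire := none
  [2] wander off; pass none
  [3] seek_light off; pass none
  [4] escape on (inhibit); wire := none
  [5] align_heading on (inhibit); wire := none
  [6] track_target on (inhibit); wire := none
  output none

0 2
none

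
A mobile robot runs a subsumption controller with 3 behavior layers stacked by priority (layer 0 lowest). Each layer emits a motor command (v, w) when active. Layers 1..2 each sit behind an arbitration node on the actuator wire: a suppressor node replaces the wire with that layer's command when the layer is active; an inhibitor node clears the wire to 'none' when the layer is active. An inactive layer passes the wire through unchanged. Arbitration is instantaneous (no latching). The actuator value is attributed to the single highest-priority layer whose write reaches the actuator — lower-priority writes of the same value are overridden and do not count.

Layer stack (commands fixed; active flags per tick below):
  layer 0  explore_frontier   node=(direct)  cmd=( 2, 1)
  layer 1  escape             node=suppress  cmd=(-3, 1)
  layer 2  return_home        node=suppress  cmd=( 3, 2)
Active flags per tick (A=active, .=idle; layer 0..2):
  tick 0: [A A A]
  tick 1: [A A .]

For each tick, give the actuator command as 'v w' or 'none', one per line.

3 2
-3 1

tick 0:
  L0 explore_frontier: active, feeds wire = (2, 1)
  L1 escape: active, suppressor → wire = (-3, 1)
  L2 return_home: active, suppressor → wire = (3, 2)
  actuator = (3, 2)
tick 1:
  L0 explore_frontier: active, feeds wire = (2, 1)
  L1 escape: active, suppressor → wire = (-3, 1)
  L2 return_home: idle → wire stays (-3, 1)
  actuator = (-3, 1)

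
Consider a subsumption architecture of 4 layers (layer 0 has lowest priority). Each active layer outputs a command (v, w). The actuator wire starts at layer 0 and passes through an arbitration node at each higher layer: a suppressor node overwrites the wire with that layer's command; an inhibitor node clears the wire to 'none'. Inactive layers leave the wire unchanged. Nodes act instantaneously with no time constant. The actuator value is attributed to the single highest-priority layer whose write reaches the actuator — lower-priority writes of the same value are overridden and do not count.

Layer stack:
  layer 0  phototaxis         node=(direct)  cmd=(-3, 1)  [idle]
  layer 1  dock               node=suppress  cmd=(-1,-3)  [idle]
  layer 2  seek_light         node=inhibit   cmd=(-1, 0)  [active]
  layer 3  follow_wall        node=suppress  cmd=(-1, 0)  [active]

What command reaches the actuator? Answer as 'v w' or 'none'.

-1 0

layer 0 (phototaxis) idle — none
layer 1 (dock) idle — unchanged: none
layer 2 (seek_light) active — inhibits: none
layer 3 (follow_wall) active — suppresses: (-1, 0)
→ actuator (-1, 0)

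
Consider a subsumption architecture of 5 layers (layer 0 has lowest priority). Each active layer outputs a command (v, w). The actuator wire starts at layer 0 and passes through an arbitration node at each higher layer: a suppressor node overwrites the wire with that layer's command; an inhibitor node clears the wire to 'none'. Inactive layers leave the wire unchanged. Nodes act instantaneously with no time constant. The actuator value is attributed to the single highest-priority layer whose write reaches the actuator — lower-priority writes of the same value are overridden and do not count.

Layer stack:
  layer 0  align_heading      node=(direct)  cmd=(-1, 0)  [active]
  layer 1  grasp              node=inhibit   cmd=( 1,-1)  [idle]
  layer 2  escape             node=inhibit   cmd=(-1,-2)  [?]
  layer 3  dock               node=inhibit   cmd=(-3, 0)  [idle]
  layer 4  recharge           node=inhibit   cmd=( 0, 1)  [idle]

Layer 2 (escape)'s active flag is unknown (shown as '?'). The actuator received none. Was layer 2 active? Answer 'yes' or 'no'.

If layer 2 is active=yes:
  actuator would be none
If layer 2 is active=no:
  actuator would be (-1, 0)
Observed none, so layer 2 was active.

yes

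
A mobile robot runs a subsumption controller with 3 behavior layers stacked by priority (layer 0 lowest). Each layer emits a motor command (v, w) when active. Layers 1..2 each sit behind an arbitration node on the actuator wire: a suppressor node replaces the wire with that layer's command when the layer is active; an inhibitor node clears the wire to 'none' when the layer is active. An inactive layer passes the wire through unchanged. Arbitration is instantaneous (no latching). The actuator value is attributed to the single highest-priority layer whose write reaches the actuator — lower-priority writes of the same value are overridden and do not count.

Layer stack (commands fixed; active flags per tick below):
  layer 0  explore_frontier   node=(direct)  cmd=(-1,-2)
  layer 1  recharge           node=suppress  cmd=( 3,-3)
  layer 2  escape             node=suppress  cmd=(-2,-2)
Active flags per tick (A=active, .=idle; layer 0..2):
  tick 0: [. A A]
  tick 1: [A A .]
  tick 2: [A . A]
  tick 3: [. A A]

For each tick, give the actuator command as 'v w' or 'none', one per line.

tick 0:
  L0 explore_frontier: idle → wire = none
  L1 recharge: active, suppressor → wire = (3, -3)
  L2 escape: active, suppressor → wire = (-2, -2)
  actuator = (-2, -2)
tick 1:
  L0 explore_frontier: active, feeds wire = (-1, -2)
  L1 recharge: active, suppressor → wire = (3, -3)
  L2 escape: idle → wire stays (3, -3)
  actuator = (3, -3)
tick 2:
  L0 explore_frontier: active, feeds wire = (-1, -2)
  L1 recharge: idle → wire stays (-1, -2)
  L2 escape: active, suppressor → wire = (-2, -2)
  actuator = (-2, -2)
tick 3:
  L0 explore_frontier: idle → wire = none
  L1 recharge: active, suppressor → wire = (3, -3)
  L2 escape: active, suppressor → wire = (-2, -2)
  actuator = (-2, -2)

-2 -2
3 -3
-2 -2
-2 -2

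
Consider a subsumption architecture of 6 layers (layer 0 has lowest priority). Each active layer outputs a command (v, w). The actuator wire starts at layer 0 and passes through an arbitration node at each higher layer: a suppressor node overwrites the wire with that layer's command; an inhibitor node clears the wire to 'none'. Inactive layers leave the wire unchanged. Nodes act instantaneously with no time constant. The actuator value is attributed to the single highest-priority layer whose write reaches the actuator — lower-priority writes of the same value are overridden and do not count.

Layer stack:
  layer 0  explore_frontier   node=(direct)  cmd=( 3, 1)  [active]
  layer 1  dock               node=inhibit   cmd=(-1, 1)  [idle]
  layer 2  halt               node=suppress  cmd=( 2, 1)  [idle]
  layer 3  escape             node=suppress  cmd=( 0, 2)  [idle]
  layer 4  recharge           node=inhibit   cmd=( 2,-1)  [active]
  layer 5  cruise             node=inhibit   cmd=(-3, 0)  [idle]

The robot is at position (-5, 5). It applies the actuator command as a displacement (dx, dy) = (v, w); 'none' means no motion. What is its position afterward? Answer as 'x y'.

layer 0 (explore_frontier) active — direct: (3, 1)
layer 1 (dock) idle — unchanged: (3, 1)
layer 2 (halt) idle — unchanged: (3, 1)
layer 3 (escape) idle — unchanged: (3, 1)
layer 4 (recharge) active — inhibits: none
layer 5 (cruise) idle — unchanged: none
→ actuator none
position: (-5, 5) + none = (-5, 5)

-5 5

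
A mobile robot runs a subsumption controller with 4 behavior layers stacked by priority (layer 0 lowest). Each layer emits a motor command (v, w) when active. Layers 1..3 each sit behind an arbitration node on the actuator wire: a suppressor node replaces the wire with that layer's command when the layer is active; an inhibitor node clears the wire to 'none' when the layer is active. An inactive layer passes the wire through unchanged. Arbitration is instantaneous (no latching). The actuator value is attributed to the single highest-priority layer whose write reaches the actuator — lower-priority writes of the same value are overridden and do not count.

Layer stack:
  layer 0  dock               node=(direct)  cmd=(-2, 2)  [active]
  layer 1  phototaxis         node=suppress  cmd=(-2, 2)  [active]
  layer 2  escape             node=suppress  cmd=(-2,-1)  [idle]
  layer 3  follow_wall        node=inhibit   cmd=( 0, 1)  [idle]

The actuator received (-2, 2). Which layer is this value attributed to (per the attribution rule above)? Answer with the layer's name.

[0] dock on; wire := (-2, 2)
[1] phototaxis on (suppress); wire := (-2, 2)
[2] escape off; pass (-2, 2)
[3] follow_wall off; pass (-2, 2)
output (-2, 2)
last writer: layer 1 = phototaxis

phototaxis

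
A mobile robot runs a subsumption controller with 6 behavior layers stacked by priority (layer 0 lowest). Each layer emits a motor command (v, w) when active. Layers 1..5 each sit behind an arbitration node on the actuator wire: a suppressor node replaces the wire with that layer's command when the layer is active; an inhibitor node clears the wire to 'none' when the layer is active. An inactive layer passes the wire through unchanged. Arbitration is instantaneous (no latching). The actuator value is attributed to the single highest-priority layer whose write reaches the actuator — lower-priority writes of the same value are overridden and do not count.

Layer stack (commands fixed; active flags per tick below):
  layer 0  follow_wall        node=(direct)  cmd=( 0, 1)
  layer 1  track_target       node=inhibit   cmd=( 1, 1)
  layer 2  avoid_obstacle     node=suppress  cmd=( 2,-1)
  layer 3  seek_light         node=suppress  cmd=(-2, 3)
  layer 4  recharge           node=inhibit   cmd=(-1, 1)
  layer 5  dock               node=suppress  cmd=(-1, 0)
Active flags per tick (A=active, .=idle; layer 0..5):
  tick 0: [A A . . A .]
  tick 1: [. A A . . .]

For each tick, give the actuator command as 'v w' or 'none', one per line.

none
2 -1

tick 0:
  [0] follow_wall on; wire := (0, 1)
  [1] track_target on (inhibit); wire := none
  [2] avoid_obstacle off; pass none
  [3] seek_light off; pass none
  [4] recharge on (inhibit); wire := none
  [5] dock off; pass none
  output none
tick 1:
  [0] follow_wall off; wire := none
  [1] track_target on (inhibit); wire := none
  [2] avoid_obstacle on (suppress); wire := (2, -1)
  [3] seek_light off; pass (2, -1)
  [4] recharge off; pass (2, -1)
  [5] dock off; pass (2, -1)
  output (2, -1)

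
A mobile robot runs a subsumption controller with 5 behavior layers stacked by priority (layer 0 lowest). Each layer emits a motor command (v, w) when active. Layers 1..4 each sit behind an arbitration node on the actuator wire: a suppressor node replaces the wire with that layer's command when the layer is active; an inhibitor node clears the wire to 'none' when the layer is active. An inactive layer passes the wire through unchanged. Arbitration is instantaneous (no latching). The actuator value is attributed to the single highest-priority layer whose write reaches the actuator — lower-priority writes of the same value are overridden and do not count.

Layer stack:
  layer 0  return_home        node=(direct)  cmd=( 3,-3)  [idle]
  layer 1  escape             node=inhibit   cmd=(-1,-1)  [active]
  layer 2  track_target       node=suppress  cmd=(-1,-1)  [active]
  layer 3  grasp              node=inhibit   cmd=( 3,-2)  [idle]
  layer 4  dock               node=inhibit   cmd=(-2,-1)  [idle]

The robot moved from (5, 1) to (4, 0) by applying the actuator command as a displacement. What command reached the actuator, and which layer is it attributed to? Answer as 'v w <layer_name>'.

displacement = (4, 0) − (5, 1) = (-1, -1)
[0] return_home off; wire := none
[1] escape on (inhibit); wire := none
[2] track_target on (suppress); wire := (-1, -1)
[3] grasp off; pass (-1, -1)
[4] dock off; pass (-1, -1)
output (-1, -1) — from layer 2 (track_target)

-1 -1 track_target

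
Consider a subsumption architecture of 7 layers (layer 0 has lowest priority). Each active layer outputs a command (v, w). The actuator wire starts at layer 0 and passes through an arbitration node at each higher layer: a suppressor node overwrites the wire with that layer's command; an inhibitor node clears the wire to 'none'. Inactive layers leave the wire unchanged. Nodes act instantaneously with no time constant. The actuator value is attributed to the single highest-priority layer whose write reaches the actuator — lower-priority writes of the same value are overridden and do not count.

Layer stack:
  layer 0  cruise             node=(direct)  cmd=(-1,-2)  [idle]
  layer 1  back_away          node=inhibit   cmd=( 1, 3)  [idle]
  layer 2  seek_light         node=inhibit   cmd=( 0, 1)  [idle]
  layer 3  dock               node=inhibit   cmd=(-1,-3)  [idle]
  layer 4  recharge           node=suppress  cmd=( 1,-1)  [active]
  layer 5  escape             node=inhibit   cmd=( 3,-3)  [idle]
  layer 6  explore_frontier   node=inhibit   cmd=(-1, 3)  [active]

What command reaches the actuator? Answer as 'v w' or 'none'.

none

L0 cruise: idle → wire = none
L1 back_away: idle → wire stays none
L2 seek_light: idle → wire stays none
L3 dock: idle → wire stays none
L4 recharge: active, suppressor → wire = (1, -1)
L5 escape: idle → wire stays (1, -1)
L6 explore_frontier: active, inhibitor → wire = none
actuator = none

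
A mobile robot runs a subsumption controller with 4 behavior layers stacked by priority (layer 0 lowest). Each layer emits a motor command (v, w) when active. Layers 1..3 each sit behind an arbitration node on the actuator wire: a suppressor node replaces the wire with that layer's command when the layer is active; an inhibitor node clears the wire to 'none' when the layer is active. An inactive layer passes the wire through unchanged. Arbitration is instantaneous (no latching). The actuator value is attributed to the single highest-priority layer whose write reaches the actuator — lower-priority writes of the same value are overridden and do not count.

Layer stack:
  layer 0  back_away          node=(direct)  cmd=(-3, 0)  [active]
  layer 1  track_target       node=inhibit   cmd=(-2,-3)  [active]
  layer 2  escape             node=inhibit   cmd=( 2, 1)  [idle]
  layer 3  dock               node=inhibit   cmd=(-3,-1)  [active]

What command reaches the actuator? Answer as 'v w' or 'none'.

none

L0 back_away: active, feeds wire = (-3, 0)
L1 track_target: active, inhibitor → wire = none
L2 escape: idle → wire stays none
L3 dock: active, inhibitor → wire = none
actuator = none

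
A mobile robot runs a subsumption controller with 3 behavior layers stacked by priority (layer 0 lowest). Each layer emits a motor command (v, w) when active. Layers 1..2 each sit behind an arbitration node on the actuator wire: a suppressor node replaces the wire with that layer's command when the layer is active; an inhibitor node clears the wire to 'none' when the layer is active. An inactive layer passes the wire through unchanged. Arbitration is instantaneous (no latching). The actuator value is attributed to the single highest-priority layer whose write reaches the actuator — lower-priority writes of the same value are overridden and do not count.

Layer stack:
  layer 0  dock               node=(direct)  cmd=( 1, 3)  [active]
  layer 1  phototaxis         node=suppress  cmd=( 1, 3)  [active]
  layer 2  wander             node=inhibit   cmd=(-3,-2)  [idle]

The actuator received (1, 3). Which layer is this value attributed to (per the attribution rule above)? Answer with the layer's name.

phototaxis

[0] dock on; wire := (1, 3)
[1] phototaxis on (suppress); wire := (1, 3)
[2] wander off; pass (1, 3)
output (1, 3)
last writer: layer 1 = phototaxis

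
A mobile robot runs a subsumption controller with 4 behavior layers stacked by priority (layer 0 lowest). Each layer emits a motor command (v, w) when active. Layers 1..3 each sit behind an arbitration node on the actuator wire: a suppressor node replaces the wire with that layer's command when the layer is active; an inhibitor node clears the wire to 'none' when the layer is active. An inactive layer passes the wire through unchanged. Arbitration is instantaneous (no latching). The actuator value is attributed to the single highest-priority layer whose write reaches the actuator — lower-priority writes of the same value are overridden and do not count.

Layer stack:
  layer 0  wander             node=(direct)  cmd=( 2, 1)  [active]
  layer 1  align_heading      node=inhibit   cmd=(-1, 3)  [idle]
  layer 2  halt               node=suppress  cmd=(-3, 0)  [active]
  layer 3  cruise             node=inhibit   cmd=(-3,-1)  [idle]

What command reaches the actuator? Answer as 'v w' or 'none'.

[0] wander on; wire := (2, 1)
[1] align_heading off; pass (2, 1)
[2] halt on (suppress); wire := (-3, 0)
[3] cruise off; pass (-3, 0)
output (-3, 0)

-3 0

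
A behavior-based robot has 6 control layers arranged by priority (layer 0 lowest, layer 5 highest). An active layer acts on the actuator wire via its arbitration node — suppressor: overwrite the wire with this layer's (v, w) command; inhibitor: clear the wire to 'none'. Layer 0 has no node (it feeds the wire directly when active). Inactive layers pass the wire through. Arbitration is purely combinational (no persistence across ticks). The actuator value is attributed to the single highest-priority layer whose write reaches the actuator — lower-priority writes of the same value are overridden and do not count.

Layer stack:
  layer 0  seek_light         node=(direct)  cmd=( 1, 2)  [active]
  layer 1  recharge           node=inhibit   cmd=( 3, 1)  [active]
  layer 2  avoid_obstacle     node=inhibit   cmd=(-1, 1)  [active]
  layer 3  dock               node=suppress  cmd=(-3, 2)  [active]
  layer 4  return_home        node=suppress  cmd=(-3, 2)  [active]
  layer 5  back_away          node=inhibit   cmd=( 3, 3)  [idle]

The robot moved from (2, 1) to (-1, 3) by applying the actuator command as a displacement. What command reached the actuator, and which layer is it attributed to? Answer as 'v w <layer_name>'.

displacement = (-1, 3) − (2, 1) = (-3, 2)
L0 seek_light: active, feeds wire = (1, 2)
L1 recharge: active, inhibitor → wire = none
L2 avoid_obstacle: active, inhibitor → wire = none
L3 dock: active, suppressor → wire = (-3, 2)
L4 return_home: active, suppressor → wire = (-3, 2)
L5 back_away: idle → wire stays (-3, 2)
actuator = (-3, 2) — from layer 4 (return_home)

-3 2 return_home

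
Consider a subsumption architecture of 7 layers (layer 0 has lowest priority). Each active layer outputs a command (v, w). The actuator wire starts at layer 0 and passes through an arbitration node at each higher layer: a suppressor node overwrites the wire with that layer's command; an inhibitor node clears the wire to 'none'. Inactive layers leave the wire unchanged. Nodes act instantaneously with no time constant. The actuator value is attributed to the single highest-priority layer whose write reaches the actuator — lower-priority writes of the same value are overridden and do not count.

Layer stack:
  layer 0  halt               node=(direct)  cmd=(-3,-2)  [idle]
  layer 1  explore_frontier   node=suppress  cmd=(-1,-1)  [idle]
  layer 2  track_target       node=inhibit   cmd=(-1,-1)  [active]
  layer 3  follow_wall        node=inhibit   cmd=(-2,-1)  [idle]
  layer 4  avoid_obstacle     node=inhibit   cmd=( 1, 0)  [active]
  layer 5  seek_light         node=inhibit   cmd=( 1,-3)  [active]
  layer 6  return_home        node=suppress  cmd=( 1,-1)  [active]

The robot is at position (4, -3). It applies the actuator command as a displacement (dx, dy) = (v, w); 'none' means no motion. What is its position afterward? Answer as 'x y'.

5 -4

[0] halt off; wire := none
[1] explore_frontier off; pass none
[2] track_target on (inhibit); wire := none
[3] follow_wall off; pass none
[4] avoid_obstacle on (inhibit); wire := none
[5] seek_light on (inhibit); wire := none
[6] return_home on (suppress); wire := (1, -1)
output (1, -1)
position: (4, -3) + (1, -1) = (5, -4)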